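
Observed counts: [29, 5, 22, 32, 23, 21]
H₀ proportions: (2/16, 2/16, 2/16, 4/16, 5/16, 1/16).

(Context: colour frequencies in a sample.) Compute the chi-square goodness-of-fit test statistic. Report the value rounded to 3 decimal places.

test statistic = 47.127

n = 132; E_i = n·p_i = [16.50, 16.50, 16.50, 33.00, 41.25, 8.25]
χ² = (29−16.50)²/16.50 + (5−16.50)²/16.50 + (22−16.50)²/16.50 + (32−33.00)²/33.00 + (23−41.25)²/41.25 + (21−8.25)²/8.25 = 47.1273
df = 5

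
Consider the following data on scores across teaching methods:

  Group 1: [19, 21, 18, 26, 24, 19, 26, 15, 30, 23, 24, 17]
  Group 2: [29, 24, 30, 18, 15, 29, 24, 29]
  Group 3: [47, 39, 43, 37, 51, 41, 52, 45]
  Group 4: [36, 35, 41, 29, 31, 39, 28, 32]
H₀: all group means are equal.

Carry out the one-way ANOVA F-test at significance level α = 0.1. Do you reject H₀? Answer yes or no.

reject H₀: yes

Group means [21.83, 24.75, 44.38, 33.88], grand mean 30.167
SSB = Σnᵢ(x̄ᵢ−x̄)² = 2793.083; SSW = ΣΣ(x−x̄ᵢ)² = 795.917
MSB = 2793.083/3 = 931.0278; MSW = 795.917/32 = 24.8724
F = MSB/MSW = 37.4322
df = (3, 32)
p-value (upper-tail) = 0.00000
At α=0.1: p < α → reject H₀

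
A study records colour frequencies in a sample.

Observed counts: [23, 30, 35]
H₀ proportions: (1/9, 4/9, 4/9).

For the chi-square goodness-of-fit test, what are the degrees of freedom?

df = k − 1 = 3 − 1 = 2

degrees of freedom = 2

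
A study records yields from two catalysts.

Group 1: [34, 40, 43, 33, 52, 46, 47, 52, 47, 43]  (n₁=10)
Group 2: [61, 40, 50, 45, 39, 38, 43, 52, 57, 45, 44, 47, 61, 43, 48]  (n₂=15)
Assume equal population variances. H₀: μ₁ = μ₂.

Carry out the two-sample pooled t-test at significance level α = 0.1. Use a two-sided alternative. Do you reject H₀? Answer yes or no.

x̄₁=43.700, s₁=6.567, n₁=10
x̄₂=47.533, s₂=7.396, n₂=15
s_p² = [9·6.567² + 14·7.396²]/23 = 50.1667
SE = √(s_p²·(1/10+1/15)) = 2.8916
t = (43.700−47.533)/2.8916 = -1.3257
df = 23
p-value (two-sided) = 0.19796
At α=0.1: p ≥ α → fail to reject H₀

reject H₀: no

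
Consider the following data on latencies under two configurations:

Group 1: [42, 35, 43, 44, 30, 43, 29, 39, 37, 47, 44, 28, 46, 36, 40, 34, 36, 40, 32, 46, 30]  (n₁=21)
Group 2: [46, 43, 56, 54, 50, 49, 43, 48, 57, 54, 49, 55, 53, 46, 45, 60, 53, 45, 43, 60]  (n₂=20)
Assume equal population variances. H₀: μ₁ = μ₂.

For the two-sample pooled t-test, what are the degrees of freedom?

df = n₁ + n₂ − 2 = 21 + 20 − 2 = 39

degrees of freedom = 39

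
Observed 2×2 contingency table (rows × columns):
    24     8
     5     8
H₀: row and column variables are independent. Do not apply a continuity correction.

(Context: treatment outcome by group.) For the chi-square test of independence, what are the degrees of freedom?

degrees of freedom = 1

df = (r−1)(c−1) = (2−1)·(2−1) = 1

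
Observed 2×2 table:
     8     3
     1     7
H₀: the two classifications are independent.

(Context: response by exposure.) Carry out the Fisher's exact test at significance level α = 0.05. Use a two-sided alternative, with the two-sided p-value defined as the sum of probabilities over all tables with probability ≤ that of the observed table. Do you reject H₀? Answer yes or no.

Margins: r₁=11, r₂=8, c₁=9, c₂=10, n=19
p_obs = C(11,8)·C(8,1)/C(19,9); sum pmf over tables with pmf ≤ p_obs
p-value (two-sided) = 0.01977
At α=0.05: p < α → reject H₀

reject H₀: yes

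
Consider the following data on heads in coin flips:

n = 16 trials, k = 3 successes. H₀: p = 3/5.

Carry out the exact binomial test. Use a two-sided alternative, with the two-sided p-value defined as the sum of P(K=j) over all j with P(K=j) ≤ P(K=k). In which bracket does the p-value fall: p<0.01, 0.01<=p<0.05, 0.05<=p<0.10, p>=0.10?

p-value bracket: p<0.01

Exact binomial: n=16, k=3, p₀=3/5=0.6000
P(X=j) = C(n,j)·p₀^j·(1−p₀)^(n−j); p = Σ P(X=j) over j with P(X=j) ≤ P(X=3)
p-value (two-sided) = 0.00122
→ bracket: p<0.01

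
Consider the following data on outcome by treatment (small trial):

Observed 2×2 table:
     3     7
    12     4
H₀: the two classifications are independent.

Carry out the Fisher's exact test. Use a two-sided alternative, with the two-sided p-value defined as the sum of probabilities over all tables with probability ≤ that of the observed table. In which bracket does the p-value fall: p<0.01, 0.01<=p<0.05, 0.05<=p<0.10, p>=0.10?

p-value bracket: 0.01<=p<0.05

Margins: r₁=10, r₂=16, c₁=15, c₂=11, n=26
p_obs = C(10,3)·C(16,12)/C(26,15); sum pmf over tables with pmf ≤ p_obs
p-value (two-sided) = 0.04262
→ bracket: 0.01<=p<0.05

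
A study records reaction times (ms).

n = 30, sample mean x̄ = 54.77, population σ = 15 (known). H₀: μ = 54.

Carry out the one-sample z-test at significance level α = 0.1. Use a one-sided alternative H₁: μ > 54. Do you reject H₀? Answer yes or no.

reject H₀: no

SE = σ/√n = 15/√30 = 2.7386
z = (x̄−μ₀)/SE = (54.77−54)/2.7386 = 0.2812
p-value (one-sided, H₁ greater) = 0.38929
At α=0.1: p ≥ α → fail to reject H₀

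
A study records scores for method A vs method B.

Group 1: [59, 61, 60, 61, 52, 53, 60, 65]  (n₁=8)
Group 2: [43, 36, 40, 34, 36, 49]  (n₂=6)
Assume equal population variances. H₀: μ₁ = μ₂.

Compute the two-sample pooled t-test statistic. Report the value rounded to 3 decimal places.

test statistic = 7.257

x̄₁=58.875, s₁=4.324, n₁=8
x̄₂=39.667, s₂=5.610, n₂=6
s_p² = [7·4.324² + 5·5.610²]/12 = 24.0174
SE = √(s_p²·(1/8+1/6)) = 2.6467
t = (58.875−39.667)/2.6467 = 7.2574
df = 12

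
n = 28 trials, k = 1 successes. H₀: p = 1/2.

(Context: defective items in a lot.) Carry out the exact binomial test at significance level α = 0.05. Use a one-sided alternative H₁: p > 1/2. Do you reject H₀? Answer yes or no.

reject H₀: no

Exact binomial: n=28, k=1, p₀=1/2=0.5000
P(X≥1) from Σ C(n,i)·p₀^i·(1−p₀)^(n−i)
p-value (one-sided, H₁ greater) = 1.00000
At α=0.05: p ≥ α → fail to reject H₀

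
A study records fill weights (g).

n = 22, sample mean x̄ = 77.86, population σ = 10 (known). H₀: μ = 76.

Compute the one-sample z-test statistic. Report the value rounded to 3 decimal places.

test statistic = 0.872

SE = σ/√n = 10/√22 = 2.1320
z = (x̄−μ₀)/SE = (77.86−76)/2.1320 = 0.8724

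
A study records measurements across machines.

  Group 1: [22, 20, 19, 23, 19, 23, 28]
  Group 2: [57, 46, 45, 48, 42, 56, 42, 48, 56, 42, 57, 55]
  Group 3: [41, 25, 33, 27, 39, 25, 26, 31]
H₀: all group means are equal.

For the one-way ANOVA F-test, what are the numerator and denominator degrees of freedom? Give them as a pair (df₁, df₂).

degrees of freedom = [2, 24]

k = 3 groups, N = 27 total
df = (k−1, N−k) = (3−1, 27−3) = (2, 24)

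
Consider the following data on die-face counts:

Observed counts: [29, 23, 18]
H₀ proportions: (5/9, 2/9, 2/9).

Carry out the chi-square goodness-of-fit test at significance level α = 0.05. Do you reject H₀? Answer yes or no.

n = 70; E_i = n·p_i = [38.89, 15.56, 15.56]
χ² = (29−38.89)²/38.89 + (23−15.56)²/15.56 + (18−15.56)²/15.56 = 6.4614
df = 2
p-value (upper-tail) = 0.03953
At α=0.05: p < α → reject H₀

reject H₀: yes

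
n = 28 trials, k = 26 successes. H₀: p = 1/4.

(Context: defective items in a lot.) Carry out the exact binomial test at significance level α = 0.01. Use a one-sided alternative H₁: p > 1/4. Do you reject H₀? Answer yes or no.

reject H₀: yes

Exact binomial: n=28, k=26, p₀=1/4=0.2500
P(X≥26) from Σ C(n,i)·p₀^i·(1−p₀)^(n−i)
p-value (one-sided, H₁ greater) = 0.00000
At α=0.01: p < α → reject H₀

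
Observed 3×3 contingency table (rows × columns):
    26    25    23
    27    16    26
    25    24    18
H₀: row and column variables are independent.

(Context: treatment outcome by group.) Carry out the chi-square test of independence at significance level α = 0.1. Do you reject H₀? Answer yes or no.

Row totals [74, 69, 67], col totals [78, 65, 67], n=210
χ² = (26−27.49)²/27.49 + (25−22.90)²/22.90 + (23−23.61)²/23.61 + (27−25.63)²/25.63 + (16−21.36)²/21.36 + (26−22.01)²/22.01 + (25−24.89)²/24.89 + (24−20.74)²/20.74 + (18−21.38)²/21.38 = 3.4733
df = 4
p-value (upper-tail) = 0.48195
At α=0.1: p ≥ α → fail to reject H₀

reject H₀: no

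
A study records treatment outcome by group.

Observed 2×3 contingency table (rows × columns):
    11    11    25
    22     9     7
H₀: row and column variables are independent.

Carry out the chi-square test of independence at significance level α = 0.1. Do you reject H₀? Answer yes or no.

reject H₀: yes

Row totals [47, 38], col totals [33, 20, 32], n=85
χ² = (11−18.25)²/18.25 + (11−11.06)²/11.06 + (25−17.69)²/17.69 + (22−14.75)²/14.75 + (9−8.94)²/8.94 + (7−14.31)²/14.31 = 13.1866
df = 2
p-value (upper-tail) = 0.00137
At α=0.1: p < α → reject H₀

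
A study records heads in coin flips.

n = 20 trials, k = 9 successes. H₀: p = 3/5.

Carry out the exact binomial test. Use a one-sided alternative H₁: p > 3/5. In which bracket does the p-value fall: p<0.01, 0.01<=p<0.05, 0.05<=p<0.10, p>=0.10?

Exact binomial: n=20, k=9, p₀=3/5=0.6000
P(X≥9) from Σ C(n,i)·p₀^i·(1−p₀)^(n−i)
p-value (one-sided, H₁ greater) = 0.94347
→ bracket: p>=0.10

p-value bracket: p>=0.10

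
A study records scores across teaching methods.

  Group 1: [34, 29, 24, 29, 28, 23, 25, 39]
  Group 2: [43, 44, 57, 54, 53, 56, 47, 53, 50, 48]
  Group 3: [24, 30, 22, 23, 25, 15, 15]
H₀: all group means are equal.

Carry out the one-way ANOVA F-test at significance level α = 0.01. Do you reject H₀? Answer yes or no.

Group means [28.88, 50.50, 22.00], grand mean 35.600
SSB = Σnᵢ(x̄ᵢ−x̄)² = 3876.625; SSW = ΣΣ(x−x̄ᵢ)² = 593.375
MSB = 3876.625/2 = 1938.3125; MSW = 593.375/22 = 26.9716
F = MSB/MSW = 71.8650
df = (2, 22)
p-value (upper-tail) = 0.00000
At α=0.01: p < α → reject H₀

reject H₀: yes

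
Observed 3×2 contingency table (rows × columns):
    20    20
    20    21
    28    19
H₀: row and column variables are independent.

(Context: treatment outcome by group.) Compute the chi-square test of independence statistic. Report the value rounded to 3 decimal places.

Row totals [40, 41, 47], col totals [68, 60], n=128
χ² = (20−21.25)²/21.25 + (20−18.75)²/18.75 + (20−21.78)²/21.78 + (21−19.22)²/19.22 + (28−24.97)²/24.97 + (19−22.03)²/22.03 = 1.2527
df = 2

test statistic = 1.253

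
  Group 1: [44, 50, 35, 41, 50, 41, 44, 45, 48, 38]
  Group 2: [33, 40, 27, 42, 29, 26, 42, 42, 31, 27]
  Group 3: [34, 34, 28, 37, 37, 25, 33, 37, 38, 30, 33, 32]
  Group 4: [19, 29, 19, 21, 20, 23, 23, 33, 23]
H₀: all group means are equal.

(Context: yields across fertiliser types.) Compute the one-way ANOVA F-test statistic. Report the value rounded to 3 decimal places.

test statistic = 24.040

Group means [43.60, 33.90, 33.17, 23.33], grand mean 33.732
SSB = Σnᵢ(x̄ᵢ−x̄)² = 1951.082; SSW = ΣΣ(x−x̄ᵢ)² = 1000.967
MSB = 1951.082/3 = 650.3607; MSW = 1000.967/37 = 27.0532
F = MSB/MSW = 24.0401
df = (3, 37)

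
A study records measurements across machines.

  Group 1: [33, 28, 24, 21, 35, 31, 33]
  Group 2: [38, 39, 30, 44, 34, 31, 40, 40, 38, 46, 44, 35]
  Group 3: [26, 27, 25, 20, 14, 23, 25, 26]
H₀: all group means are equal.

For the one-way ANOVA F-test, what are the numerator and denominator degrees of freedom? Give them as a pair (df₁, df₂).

degrees of freedom = [2, 24]

k = 3 groups, N = 27 total
df = (k−1, N−k) = (3−1, 27−3) = (2, 24)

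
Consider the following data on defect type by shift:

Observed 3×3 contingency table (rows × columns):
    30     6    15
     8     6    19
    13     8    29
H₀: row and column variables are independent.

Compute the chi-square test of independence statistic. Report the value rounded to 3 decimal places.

Row totals [51, 33, 50], col totals [51, 20, 63], n=134
χ² = (30−19.41)²/19.41 + (6−7.61)²/7.61 + (15−23.98)²/23.98 + (8−12.56)²/12.56 + (6−4.93)²/4.93 + (19−15.51)²/15.51 + (13−19.03)²/19.03 + (8−7.46)²/7.46 + (29−23.51)²/23.51 = 15.3853
df = 4

test statistic = 15.385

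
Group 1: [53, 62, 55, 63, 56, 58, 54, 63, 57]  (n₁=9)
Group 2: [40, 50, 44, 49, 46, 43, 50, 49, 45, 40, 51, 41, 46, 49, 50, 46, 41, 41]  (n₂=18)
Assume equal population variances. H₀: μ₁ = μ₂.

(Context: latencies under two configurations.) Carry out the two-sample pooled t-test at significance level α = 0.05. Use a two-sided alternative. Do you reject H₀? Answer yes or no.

reject H₀: yes

x̄₁=57.889, s₁=3.887, n₁=9
x̄₂=45.611, s₂=3.898, n₂=18
s_p² = [8·3.887² + 17·3.898²]/25 = 15.1667
SE = √(s_p²·(1/9+1/18)) = 1.5899
t = (57.889−45.611)/1.5899 = 7.7224
df = 25
p-value (two-sided) = 0.00000
At α=0.05: p < α → reject H₀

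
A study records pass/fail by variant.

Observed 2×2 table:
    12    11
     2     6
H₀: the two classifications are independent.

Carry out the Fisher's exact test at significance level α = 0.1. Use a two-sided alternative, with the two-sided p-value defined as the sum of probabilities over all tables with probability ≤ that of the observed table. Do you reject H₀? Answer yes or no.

Margins: r₁=23, r₂=8, c₁=14, c₂=17, n=31
p_obs = C(23,12)·C(8,2)/C(31,14); sum pmf over tables with pmf ≤ p_obs
p-value (two-sided) = 0.23991
At α=0.1: p ≥ α → fail to reject H₀

reject H₀: no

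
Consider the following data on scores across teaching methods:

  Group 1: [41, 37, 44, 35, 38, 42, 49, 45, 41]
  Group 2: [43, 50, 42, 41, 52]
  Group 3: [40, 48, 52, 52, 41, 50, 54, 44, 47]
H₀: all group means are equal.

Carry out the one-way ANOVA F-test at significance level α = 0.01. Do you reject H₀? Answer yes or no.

reject H₀: no

Group means [41.33, 45.60, 47.56], grand mean 44.696
SSB = Σnᵢ(x̄ᵢ−x̄)² = 179.447; SSW = ΣΣ(x−x̄ᵢ)² = 451.422
MSB = 179.447/2 = 89.7237; MSW = 451.422/20 = 22.5711
F = MSB/MSW = 3.9752
df = (2, 20)
p-value (upper-tail) = 0.03519
At α=0.01: p ≥ α → fail to reject H₀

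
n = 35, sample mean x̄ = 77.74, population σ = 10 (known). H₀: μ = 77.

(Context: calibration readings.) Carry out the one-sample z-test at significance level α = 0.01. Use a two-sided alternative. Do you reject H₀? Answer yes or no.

reject H₀: no

SE = σ/√n = 10/√35 = 1.6903
z = (x̄−μ₀)/SE = (77.74−77)/1.6903 = 0.4378
p-value (two-sided) = 0.66154
At α=0.01: p ≥ α → fail to reject H₀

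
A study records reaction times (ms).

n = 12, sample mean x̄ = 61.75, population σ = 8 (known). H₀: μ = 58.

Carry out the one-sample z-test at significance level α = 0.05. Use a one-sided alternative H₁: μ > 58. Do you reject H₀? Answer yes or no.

reject H₀: no

SE = σ/√n = 8/√12 = 2.3094
z = (x̄−μ₀)/SE = (61.75−58)/2.3094 = 1.6238
p-value (one-sided, H₁ greater) = 0.05221
At α=0.05: p ≥ α → fail to reject H₀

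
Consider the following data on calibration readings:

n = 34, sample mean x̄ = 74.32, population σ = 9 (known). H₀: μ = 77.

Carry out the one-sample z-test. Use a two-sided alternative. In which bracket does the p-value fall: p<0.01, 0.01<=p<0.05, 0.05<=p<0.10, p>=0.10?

p-value bracket: 0.05<=p<0.10

SE = σ/√n = 9/√34 = 1.5435
z = (x̄−μ₀)/SE = (74.32−77)/1.5435 = -1.7363
p-value (two-sided) = 0.08251
→ bracket: 0.05<=p<0.10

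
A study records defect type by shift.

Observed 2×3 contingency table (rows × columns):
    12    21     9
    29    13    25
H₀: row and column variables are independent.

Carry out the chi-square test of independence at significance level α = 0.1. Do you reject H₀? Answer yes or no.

reject H₀: yes

Row totals [42, 67], col totals [41, 34, 34], n=109
χ² = (12−15.80)²/15.80 + (21−13.10)²/13.10 + (9−13.10)²/13.10 + (29−25.20)²/25.20 + (13−20.90)²/20.90 + (25−20.90)²/20.90 = 11.3222
df = 2
p-value (upper-tail) = 0.00348
At α=0.1: p < α → reject H₀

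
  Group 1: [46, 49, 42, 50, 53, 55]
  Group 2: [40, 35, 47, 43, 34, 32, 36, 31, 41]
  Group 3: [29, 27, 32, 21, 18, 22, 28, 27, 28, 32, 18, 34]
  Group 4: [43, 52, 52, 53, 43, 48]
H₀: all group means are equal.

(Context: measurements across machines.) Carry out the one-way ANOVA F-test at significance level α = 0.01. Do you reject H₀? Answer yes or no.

reject H₀: yes

Group means [49.17, 37.67, 26.33, 48.50], grand mean 37.606
SSB = Σnᵢ(x̄ᵢ−x̄)² = 3038.879; SSW = ΣΣ(x−x̄ᵢ)² = 771.000
MSB = 3038.879/3 = 1012.9596; MSW = 771.000/29 = 26.5862
F = MSB/MSW = 38.1009
df = (3, 29)
p-value (upper-tail) = 0.00000
At α=0.01: p < α → reject H₀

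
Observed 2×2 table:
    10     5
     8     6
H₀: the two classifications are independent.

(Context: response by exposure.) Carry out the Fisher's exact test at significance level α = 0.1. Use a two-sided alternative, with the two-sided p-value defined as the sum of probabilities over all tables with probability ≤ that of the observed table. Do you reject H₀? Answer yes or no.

Margins: r₁=15, r₂=14, c₁=18, c₂=11, n=29
p_obs = C(15,10)·C(14,8)/C(29,18); sum pmf over tables with pmf ≤ p_obs
p-value (two-sided) = 0.71038
At α=0.1: p ≥ α → fail to reject H₀

reject H₀: no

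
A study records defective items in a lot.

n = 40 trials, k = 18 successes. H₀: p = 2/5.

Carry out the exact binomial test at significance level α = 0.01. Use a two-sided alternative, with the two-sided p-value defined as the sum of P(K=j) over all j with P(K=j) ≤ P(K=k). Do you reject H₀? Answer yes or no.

reject H₀: no

Exact binomial: n=40, k=18, p₀=2/5=0.4000
P(X=j) = C(n,j)·p₀^j·(1−p₀)^(n−j); p = Σ P(X=j) over j with P(X=j) ≤ P(X=18)
p-value (two-sided) = 0.52264
At α=0.01: p ≥ α → fail to reject H₀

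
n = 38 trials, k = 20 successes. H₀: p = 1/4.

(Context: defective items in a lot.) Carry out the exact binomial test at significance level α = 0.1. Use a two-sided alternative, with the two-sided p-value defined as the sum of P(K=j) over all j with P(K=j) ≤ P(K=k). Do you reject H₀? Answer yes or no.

Exact binomial: n=38, k=20, p₀=1/4=0.2500
P(X=j) = C(n,j)·p₀^j·(1−p₀)^(n−j); p = Σ P(X=j) over j with P(X=j) ≤ P(X=20)
p-value (two-sided) = 0.00026
At α=0.1: p < α → reject H₀

reject H₀: yes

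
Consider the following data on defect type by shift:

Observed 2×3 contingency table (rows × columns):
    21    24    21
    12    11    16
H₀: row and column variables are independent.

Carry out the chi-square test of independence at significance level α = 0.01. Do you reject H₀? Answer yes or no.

Row totals [66, 39], col totals [33, 35, 37], n=105
χ² = (21−20.74)²/20.74 + (24−22.00)²/22.00 + (21−23.26)²/23.26 + (12−12.26)²/12.26 + (11−13.00)²/13.00 + (16−13.74)²/13.74 = 1.0879
df = 2
p-value (upper-tail) = 0.58046
At α=0.01: p ≥ α → fail to reject H₀

reject H₀: no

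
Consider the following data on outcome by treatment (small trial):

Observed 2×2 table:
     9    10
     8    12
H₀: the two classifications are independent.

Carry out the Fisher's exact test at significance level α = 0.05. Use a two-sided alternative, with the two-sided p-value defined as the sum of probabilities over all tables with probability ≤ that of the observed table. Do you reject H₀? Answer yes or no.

reject H₀: no

Margins: r₁=19, r₂=20, c₁=17, c₂=22, n=39
p_obs = C(19,9)·C(20,8)/C(39,17); sum pmf over tables with pmf ≤ p_obs
p-value (two-sided) = 0.75119
At α=0.05: p ≥ α → fail to reject H₀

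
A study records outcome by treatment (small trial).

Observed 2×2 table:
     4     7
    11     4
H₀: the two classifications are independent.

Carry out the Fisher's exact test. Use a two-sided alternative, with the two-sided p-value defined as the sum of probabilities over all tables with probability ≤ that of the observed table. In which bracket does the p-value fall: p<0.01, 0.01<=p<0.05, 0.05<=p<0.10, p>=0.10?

Margins: r₁=11, r₂=15, c₁=15, c₂=11, n=26
p_obs = C(11,4)·C(15,11)/C(26,15); sum pmf over tables with pmf ≤ p_obs
p-value (two-sided) = 0.10887
→ bracket: p>=0.10

p-value bracket: p>=0.10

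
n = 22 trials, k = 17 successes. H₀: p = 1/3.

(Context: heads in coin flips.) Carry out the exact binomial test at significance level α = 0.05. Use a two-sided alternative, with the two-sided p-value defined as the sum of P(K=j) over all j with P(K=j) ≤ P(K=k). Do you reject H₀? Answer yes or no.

reject H₀: yes

Exact binomial: n=22, k=17, p₀=1/3=0.3333
P(X=j) = C(n,j)·p₀^j·(1−p₀)^(n−j); p = Σ P(X=j) over j with P(X=j) ≤ P(X=17)
p-value (two-sided) = 0.00003
At α=0.05: p < α → reject H₀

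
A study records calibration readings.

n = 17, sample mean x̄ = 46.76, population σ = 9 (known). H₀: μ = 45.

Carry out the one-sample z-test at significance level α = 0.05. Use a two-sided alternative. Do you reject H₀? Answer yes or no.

reject H₀: no

SE = σ/√n = 9/√17 = 2.1828
z = (x̄−μ₀)/SE = (46.76−45)/2.1828 = 0.8063
p-value (two-sided) = 0.42007
At α=0.05: p ≥ α → fail to reject H₀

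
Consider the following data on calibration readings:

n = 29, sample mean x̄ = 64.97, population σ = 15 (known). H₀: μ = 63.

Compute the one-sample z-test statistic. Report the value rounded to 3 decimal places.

SE = σ/√n = 15/√29 = 2.7854
z = (x̄−μ₀)/SE = (64.97−63)/2.7854 = 0.7073

test statistic = 0.707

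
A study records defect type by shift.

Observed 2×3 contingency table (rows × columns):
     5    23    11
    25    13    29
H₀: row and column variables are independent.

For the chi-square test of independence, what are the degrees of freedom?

degrees of freedom = 2

df = (r−1)(c−1) = (2−1)·(3−1) = 2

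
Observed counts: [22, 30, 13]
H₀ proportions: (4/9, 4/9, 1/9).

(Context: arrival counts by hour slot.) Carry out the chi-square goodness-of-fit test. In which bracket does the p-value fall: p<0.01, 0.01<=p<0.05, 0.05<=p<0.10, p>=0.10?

n = 65; E_i = n·p_i = [28.89, 28.89, 7.22]
χ² = (22−28.89)²/28.89 + (30−28.89)²/28.89 + (13−7.22)²/7.22 = 6.3077
df = 2
p-value (upper-tail) = 0.04269
→ bracket: 0.01<=p<0.05

p-value bracket: 0.01<=p<0.05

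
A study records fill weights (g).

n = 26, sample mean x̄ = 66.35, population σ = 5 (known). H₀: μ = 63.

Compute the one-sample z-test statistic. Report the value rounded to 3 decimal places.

test statistic = 3.416

SE = σ/√n = 5/√26 = 0.9806
z = (x̄−μ₀)/SE = (66.35−63)/0.9806 = 3.4163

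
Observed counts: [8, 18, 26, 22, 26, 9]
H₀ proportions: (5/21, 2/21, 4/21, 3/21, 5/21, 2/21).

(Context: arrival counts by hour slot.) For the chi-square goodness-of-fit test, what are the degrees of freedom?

degrees of freedom = 5

df = k − 1 = 6 − 1 = 5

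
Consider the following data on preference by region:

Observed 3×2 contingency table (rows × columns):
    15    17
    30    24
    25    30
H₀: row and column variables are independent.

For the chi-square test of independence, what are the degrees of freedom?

degrees of freedom = 2

df = (r−1)(c−1) = (3−1)·(2−1) = 2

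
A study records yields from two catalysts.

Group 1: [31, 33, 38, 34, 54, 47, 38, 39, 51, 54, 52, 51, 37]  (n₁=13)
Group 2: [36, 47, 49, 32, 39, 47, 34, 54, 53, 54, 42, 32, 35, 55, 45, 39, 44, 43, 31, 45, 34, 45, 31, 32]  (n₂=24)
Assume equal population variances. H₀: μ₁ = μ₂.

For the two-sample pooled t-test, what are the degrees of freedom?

degrees of freedom = 35

df = n₁ + n₂ − 2 = 13 + 24 − 2 = 35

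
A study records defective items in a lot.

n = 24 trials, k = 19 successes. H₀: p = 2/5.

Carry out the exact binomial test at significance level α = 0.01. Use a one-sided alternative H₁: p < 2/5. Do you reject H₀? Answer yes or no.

Exact binomial: n=24, k=19, p₀=2/5=0.4000
P(X≤19) from Σ C(n,i)·p₀^i·(1−p₀)^(n−i)
p-value (one-sided, H₁ less) = 0.99998
At α=0.01: p ≥ α → fail to reject H₀

reject H₀: no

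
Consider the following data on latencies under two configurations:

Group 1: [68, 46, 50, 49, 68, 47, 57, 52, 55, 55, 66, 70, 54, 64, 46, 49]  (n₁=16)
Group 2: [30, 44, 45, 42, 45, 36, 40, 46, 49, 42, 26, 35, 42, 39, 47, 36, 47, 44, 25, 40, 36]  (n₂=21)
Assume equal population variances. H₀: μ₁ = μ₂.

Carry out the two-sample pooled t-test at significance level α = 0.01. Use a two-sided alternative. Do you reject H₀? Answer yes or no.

reject H₀: yes

x̄₁=56.000, s₁=8.509, n₁=16
x̄₂=39.810, s₂=6.720, n₂=21
s_p² = [15·8.509² + 20·6.720²]/35 = 56.8354
SE = √(s_p²·(1/16+1/21)) = 2.5017
t = (56.000−39.810)/2.5017 = 6.4717
df = 35
p-value (two-sided) = 0.00000
At α=0.01: p < α → reject H₀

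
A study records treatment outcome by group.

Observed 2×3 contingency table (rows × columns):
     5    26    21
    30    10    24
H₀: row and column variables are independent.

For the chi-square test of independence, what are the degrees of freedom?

df = (r−1)(c−1) = (2−1)·(3−1) = 2

degrees of freedom = 2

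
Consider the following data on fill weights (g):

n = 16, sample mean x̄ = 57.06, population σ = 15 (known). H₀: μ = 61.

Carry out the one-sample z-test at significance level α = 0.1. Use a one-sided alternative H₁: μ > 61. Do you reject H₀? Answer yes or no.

reject H₀: no

SE = σ/√n = 15/√16 = 3.7500
z = (x̄−μ₀)/SE = (57.06−61)/3.7500 = -1.0507
p-value (one-sided, H₁ greater) = 0.85329
At α=0.1: p ≥ α → fail to reject H₀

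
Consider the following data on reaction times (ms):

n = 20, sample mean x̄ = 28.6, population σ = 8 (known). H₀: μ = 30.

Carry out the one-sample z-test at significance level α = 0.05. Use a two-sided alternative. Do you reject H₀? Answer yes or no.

SE = σ/√n = 8/√20 = 1.7889
z = (x̄−μ₀)/SE = (28.6−30)/1.7889 = -0.7826
p-value (two-sided) = 0.43385
At α=0.05: p ≥ α → fail to reject H₀

reject H₀: no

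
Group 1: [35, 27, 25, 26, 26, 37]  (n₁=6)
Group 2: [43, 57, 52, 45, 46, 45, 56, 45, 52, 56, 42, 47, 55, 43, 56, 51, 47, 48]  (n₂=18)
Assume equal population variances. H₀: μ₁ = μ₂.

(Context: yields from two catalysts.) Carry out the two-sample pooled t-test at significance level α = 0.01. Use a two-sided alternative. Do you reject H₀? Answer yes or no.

x̄₁=29.333, s₁=5.241, n₁=6
x̄₂=49.222, s₂=5.174, n₂=18
s_p² = [5·5.241² + 17·5.174²]/22 = 26.9293
SE = √(s_p²·(1/6+1/18)) = 2.4463
t = (29.333−49.222)/2.4463 = -8.1303
df = 22
p-value (two-sided) = 0.00000
At α=0.01: p < α → reject H₀

reject H₀: yes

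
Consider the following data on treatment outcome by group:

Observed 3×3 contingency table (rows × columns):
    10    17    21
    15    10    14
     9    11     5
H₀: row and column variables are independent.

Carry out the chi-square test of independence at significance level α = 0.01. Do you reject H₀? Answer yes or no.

reject H₀: no

Row totals [48, 39, 25], col totals [34, 38, 40], n=112
χ² = (10−14.57)²/14.57 + (17−16.29)²/16.29 + (21−17.14)²/17.14 + (15−11.84)²/11.84 + (10−13.23)²/13.23 + (14−13.93)²/13.93 + (9−7.59)²/7.59 + (11−8.48)²/8.48 + (5−8.93)²/8.93 = 6.7052
df = 4
p-value (upper-tail) = 0.15231
At α=0.01: p ≥ α → fail to reject H₀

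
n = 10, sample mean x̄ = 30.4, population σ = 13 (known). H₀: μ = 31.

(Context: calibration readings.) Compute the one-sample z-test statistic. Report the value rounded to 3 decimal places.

SE = σ/√n = 13/√10 = 4.1110
z = (x̄−μ₀)/SE = (30.4−31)/4.1110 = -0.1460

test statistic = -0.146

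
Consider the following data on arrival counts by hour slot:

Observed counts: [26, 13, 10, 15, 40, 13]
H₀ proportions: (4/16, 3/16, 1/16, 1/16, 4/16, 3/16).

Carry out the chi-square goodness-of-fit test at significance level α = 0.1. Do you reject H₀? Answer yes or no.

reject H₀: yes

n = 117; E_i = n·p_i = [29.25, 21.94, 7.31, 7.31, 29.25, 21.94]
χ² = (26−29.25)²/29.25 + (13−21.94)²/21.94 + (10−7.31)²/7.31 + (15−7.31)²/7.31 + (40−29.25)²/29.25 + (13−21.94)²/21.94 = 20.6638
df = 5
p-value (upper-tail) = 0.00094
At α=0.1: p < α → reject H₀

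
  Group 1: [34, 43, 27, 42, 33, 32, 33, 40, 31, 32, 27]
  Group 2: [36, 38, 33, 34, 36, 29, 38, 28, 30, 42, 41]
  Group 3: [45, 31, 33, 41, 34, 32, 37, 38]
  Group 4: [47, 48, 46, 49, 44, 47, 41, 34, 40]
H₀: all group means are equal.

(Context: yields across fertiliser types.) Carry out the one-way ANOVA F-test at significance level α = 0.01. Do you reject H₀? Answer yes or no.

Group means [34.00, 35.00, 36.38, 44.00], grand mean 37.077
SSB = Σnᵢ(x̄ᵢ−x̄)² = 586.894; SSW = ΣΣ(x−x̄ᵢ)² = 869.875
MSB = 586.894/3 = 195.6314; MSW = 869.875/35 = 24.8536
F = MSB/MSW = 7.8714
df = (3, 35)
p-value (upper-tail) = 0.00038
At α=0.01: p < α → reject H₀

reject H₀: yes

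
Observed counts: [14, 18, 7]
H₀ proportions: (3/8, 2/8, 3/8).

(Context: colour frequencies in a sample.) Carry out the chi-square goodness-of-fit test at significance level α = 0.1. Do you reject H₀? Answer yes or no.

reject H₀: yes

n = 39; E_i = n·p_i = [14.62, 9.75, 14.62]
χ² = (14−14.62)²/14.62 + (18−9.75)²/9.75 + (7−14.62)²/14.62 = 10.9829
df = 2
p-value (upper-tail) = 0.00412
At α=0.1: p < α → reject H₀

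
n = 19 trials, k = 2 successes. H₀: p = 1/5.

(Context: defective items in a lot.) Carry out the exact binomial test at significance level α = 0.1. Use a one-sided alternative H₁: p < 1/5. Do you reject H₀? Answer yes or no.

Exact binomial: n=19, k=2, p₀=1/5=0.2000
P(X≤2) from Σ C(n,i)·p₀^i·(1−p₀)^(n−i)
p-value (one-sided, H₁ less) = 0.23689
At α=0.1: p ≥ α → fail to reject H₀

reject H₀: no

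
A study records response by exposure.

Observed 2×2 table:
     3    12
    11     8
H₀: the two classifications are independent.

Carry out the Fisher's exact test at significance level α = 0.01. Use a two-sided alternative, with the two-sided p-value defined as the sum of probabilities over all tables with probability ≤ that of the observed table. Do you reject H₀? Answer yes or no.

Margins: r₁=15, r₂=19, c₁=14, c₂=20, n=34
p_obs = C(15,3)·C(19,11)/C(34,14); sum pmf over tables with pmf ≤ p_obs
p-value (two-sided) = 0.03818
At α=0.01: p ≥ α → fail to reject H₀

reject H₀: no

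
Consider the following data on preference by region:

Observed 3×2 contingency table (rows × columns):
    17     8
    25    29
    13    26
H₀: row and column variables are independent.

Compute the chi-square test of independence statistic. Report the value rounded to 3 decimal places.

Row totals [25, 54, 39], col totals [55, 63], n=118
χ² = (17−11.65)²/11.65 + (8−13.35)²/13.35 + (25−25.17)²/25.17 + (29−28.83)²/28.83 + (13−18.18)²/18.18 + (26−20.82)²/20.82 = 7.3611
df = 2

test statistic = 7.361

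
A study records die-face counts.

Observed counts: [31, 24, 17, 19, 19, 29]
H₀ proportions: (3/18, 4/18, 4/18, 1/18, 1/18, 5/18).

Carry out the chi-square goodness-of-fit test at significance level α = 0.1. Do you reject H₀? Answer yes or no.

reject H₀: yes

n = 139; E_i = n·p_i = [23.17, 30.89, 30.89, 7.72, 7.72, 38.61]
χ² = (31−23.17)²/23.17 + (24−30.89)²/30.89 + (17−30.89)²/30.89 + (19−7.72)²/7.72 + (19−7.72)²/7.72 + (29−38.61)²/38.61 = 45.7633
df = 5
p-value (upper-tail) = 0.00000
At α=0.1: p < α → reject H₀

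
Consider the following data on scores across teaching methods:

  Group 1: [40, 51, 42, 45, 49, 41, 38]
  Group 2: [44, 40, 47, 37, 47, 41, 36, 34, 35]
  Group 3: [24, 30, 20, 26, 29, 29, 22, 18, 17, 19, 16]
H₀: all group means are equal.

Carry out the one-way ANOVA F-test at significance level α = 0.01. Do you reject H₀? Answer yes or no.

reject H₀: yes

Group means [43.71, 40.11, 22.73], grand mean 33.963
SSB = Σnᵢ(x̄ᵢ−x̄)² = 2394.464; SSW = ΣΣ(x−x̄ᵢ)² = 606.499
MSB = 2394.464/2 = 1197.2318; MSW = 606.499/24 = 25.2708
F = MSB/MSW = 47.3761
df = (2, 24)
p-value (upper-tail) = 0.00000
At α=0.01: p < α → reject H₀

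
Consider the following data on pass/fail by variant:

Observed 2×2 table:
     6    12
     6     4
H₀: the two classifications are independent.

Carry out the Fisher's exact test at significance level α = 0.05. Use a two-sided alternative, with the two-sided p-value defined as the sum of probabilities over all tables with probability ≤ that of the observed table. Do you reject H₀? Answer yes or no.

reject H₀: no

Margins: r₁=18, r₂=10, c₁=12, c₂=16, n=28
p_obs = C(18,6)·C(10,6)/C(28,12); sum pmf over tables with pmf ≤ p_obs
p-value (two-sided) = 0.24254
At α=0.05: p ≥ α → fail to reject H₀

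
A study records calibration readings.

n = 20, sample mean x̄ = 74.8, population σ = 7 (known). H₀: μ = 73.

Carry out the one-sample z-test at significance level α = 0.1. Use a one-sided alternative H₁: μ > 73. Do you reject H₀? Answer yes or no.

reject H₀: no

SE = σ/√n = 7/√20 = 1.5652
z = (x̄−μ₀)/SE = (74.8−73)/1.5652 = 1.1500
p-value (one-sided, H₁ greater) = 0.12508
At α=0.1: p ≥ α → fail to reject H₀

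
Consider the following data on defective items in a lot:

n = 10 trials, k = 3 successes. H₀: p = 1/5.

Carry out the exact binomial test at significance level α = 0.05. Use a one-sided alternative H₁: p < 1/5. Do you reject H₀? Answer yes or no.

Exact binomial: n=10, k=3, p₀=1/5=0.2000
P(X≤3) from Σ C(n,i)·p₀^i·(1−p₀)^(n−i)
p-value (one-sided, H₁ less) = 0.87913
At α=0.05: p ≥ α → fail to reject H₀

reject H₀: no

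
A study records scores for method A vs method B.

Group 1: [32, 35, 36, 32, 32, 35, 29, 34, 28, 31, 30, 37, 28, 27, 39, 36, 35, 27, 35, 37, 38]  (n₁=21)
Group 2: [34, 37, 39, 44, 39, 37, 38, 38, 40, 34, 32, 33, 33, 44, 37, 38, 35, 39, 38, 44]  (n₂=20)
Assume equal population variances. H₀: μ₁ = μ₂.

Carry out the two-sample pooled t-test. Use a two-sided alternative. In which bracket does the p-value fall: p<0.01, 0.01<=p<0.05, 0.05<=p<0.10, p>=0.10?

p-value bracket: p<0.01

x̄₁=33.000, s₁=3.755, n₁=21
x̄₂=37.650, s₂=3.573, n₂=20
s_p² = [20·3.755² + 19·3.573²]/39 = 13.4500
SE = √(s_p²·(1/21+1/20)) = 1.1459
t = (33.000−37.650)/1.1459 = -4.0581
df = 39
p-value (two-sided) = 0.00023
→ bracket: p<0.01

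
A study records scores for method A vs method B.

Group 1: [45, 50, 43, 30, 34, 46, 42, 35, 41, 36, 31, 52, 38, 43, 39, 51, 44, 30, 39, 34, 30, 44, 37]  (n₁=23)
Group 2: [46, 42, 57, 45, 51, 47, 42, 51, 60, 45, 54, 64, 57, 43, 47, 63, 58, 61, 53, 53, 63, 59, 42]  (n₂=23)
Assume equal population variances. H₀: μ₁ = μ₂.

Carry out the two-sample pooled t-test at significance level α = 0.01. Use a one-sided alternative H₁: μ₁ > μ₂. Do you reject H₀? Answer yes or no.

reject H₀: no

x̄₁=39.739, s₁=6.703, n₁=23
x̄₂=52.304, s₂=7.498, n₂=23
s_p² = [22·6.703² + 22·7.498²]/44 = 50.5751
SE = √(s_p²·(1/23+1/23)) = 2.0971
t = (39.739−52.304)/2.0971 = -5.9917
df = 44
p-value (one-sided, H₁ greater) = 1.00000
At α=0.01: p ≥ α → fail to reject H₀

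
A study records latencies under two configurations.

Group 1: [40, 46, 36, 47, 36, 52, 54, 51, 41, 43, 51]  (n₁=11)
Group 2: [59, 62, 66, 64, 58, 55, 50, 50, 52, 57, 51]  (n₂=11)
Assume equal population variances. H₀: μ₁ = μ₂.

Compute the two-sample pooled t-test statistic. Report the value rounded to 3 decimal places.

test statistic = -4.464

x̄₁=45.182, s₁=6.431, n₁=11
x̄₂=56.727, s₂=5.676, n₂=11
s_p² = [10·6.431² + 10·5.676²]/20 = 36.7909
SE = √(s_p²·(1/11+1/11)) = 2.5864
t = (45.182−56.727)/2.5864 = -4.4640
df = 20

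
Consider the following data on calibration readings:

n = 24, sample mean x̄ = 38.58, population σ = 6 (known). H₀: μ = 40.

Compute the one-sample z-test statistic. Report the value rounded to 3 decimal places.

test statistic = -1.159

SE = σ/√n = 6/√24 = 1.2247
z = (x̄−μ₀)/SE = (38.58−40)/1.2247 = -1.1594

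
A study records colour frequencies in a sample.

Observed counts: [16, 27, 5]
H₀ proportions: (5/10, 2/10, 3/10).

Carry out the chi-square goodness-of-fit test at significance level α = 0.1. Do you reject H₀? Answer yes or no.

reject H₀: yes

n = 48; E_i = n·p_i = [24.00, 9.60, 14.40]
χ² = (16−24.00)²/24.00 + (27−9.60)²/9.60 + (5−14.40)²/14.40 = 40.3403
df = 2
p-value (upper-tail) = 0.00000
At α=0.1: p < α → reject H₀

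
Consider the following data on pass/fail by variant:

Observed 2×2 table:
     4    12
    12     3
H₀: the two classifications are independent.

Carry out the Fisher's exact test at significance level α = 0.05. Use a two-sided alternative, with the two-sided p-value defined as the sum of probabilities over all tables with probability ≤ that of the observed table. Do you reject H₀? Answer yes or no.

Margins: r₁=16, r₂=15, c₁=16, c₂=15, n=31
p_obs = C(16,4)·C(15,12)/C(31,16); sum pmf over tables with pmf ≤ p_obs
p-value (two-sided) = 0.00385
At α=0.05: p < α → reject H₀

reject H₀: yes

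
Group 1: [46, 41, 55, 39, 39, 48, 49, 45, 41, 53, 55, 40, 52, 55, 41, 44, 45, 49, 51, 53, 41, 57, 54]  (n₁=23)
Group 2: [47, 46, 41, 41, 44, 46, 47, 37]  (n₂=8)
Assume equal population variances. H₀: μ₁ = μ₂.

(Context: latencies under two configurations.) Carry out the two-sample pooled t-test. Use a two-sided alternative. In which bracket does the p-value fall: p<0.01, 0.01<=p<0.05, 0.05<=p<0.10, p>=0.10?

p-value bracket: 0.05<=p<0.10

x̄₁=47.522, s₁=6.014, n₁=23
x̄₂=43.625, s₂=3.623, n₂=8
s_p² = [22·6.014² + 7·3.623²]/29 = 30.6074
SE = √(s_p²·(1/23+1/8)) = 2.2708
t = (47.522−43.625)/2.2708 = 1.7160
df = 29
p-value (two-sided) = 0.09683
→ bracket: 0.05<=p<0.10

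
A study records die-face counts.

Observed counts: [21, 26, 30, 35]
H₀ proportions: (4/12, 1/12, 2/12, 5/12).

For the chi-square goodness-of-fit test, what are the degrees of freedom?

df = k − 1 = 4 − 1 = 3

degrees of freedom = 3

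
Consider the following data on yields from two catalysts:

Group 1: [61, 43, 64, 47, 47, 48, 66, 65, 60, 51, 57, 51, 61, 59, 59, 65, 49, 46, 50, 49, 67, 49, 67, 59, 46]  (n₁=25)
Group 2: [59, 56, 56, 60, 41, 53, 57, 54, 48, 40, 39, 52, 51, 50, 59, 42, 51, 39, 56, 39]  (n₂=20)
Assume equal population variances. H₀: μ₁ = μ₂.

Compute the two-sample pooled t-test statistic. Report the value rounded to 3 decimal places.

x̄₁=55.440, s₁=7.859, n₁=25
x̄₂=50.100, s₂=7.476, n₂=20
s_p² = [24·7.859² + 19·7.476²]/43 = 59.1619
SE = √(s_p²·(1/25+1/20)) = 2.3075
t = (55.440−50.100)/2.3075 = 2.3142
df = 43

test statistic = 2.314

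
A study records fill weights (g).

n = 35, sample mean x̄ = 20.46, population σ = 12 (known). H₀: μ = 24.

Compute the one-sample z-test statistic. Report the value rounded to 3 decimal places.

SE = σ/√n = 12/√35 = 2.0284
z = (x̄−μ₀)/SE = (20.46−24)/2.0284 = -1.7452

test statistic = -1.745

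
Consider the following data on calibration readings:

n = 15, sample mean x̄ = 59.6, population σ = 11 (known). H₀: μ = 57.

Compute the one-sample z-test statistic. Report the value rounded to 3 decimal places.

SE = σ/√n = 11/√15 = 2.8402
z = (x̄−μ₀)/SE = (59.6−57)/2.8402 = 0.9154

test statistic = 0.915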